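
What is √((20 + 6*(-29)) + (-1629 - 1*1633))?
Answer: 2*I*√854 ≈ 58.447*I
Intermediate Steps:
√((20 + 6*(-29)) + (-1629 - 1*1633)) = √((20 - 174) + (-1629 - 1633)) = √(-154 - 3262) = √(-3416) = 2*I*√854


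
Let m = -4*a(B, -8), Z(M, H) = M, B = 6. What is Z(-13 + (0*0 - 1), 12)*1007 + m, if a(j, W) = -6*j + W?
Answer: -13922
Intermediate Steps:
a(j, W) = W - 6*j
m = 176 (m = -4*(-8 - 6*6) = -4*(-8 - 36) = -4*(-44) = 176)
Z(-13 + (0*0 - 1), 12)*1007 + m = (-13 + (0*0 - 1))*1007 + 176 = (-13 + (0 - 1))*1007 + 176 = (-13 - 1)*1007 + 176 = -14*1007 + 176 = -14098 + 176 = -13922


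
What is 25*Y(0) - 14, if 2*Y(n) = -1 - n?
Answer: -53/2 ≈ -26.500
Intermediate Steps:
Y(n) = -1/2 - n/2 (Y(n) = (-1 - n)/2 = -1/2 - n/2)
25*Y(0) - 14 = 25*(-1/2 - 1/2*0) - 14 = 25*(-1/2 + 0) - 14 = 25*(-1/2) - 14 = -25/2 - 14 = -53/2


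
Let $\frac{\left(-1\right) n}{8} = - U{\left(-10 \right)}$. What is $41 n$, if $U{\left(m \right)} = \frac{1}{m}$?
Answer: $- \frac{164}{5} \approx -32.8$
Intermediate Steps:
$n = - \frac{4}{5}$ ($n = - 8 \left(- \frac{1}{-10}\right) = - 8 \left(\left(-1\right) \left(- \frac{1}{10}\right)\right) = \left(-8\right) \frac{1}{10} = - \frac{4}{5} \approx -0.8$)
$41 n = 41 \left(- \frac{4}{5}\right) = - \frac{164}{5}$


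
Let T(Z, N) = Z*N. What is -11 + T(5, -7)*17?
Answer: -606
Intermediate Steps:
T(Z, N) = N*Z
-11 + T(5, -7)*17 = -11 - 7*5*17 = -11 - 35*17 = -11 - 595 = -606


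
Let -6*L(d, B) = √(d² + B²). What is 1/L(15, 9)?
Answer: -√34/17 ≈ -0.34300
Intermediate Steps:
L(d, B) = -√(B² + d²)/6 (L(d, B) = -√(d² + B²)/6 = -√(B² + d²)/6)
1/L(15, 9) = 1/(-√(9² + 15²)/6) = 1/(-√(81 + 225)/6) = 1/(-√34/2) = -√34/17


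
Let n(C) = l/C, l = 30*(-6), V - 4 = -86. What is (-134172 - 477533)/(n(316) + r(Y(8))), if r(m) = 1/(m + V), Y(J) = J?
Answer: 3576027430/3409 ≈ 1.0490e+6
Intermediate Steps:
V = -82 (V = 4 - 86 = -82)
r(m) = 1/(-82 + m) (r(m) = 1/(m - 82) = 1/(-82 + m))
l = -180
n(C) = -180/C
(-134172 - 477533)/(n(316) + r(Y(8))) = (-134172 - 477533)/(-180/316 + 1/(-82 + 8)) = -611705/(-180*1/316 + 1/(-74)) = -611705/(-45/79 - 1/74) = -611705/(-3409/5846) = -611705*(-5846/3409) = 3576027430/3409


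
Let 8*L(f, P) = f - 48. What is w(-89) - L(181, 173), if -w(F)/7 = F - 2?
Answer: 4963/8 ≈ 620.38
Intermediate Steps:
L(f, P) = -6 + f/8 (L(f, P) = (f - 48)/8 = (-48 + f)/8 = -6 + f/8)
w(F) = 14 - 7*F (w(F) = -7*(F - 2) = -7*(-2 + F) = 14 - 7*F)
w(-89) - L(181, 173) = (14 - 7*(-89)) - (-6 + (1/8)*181) = (14 + 623) - (-6 + 181/8) = 637 - 1*133/8 = 637 - 133/8 = 4963/8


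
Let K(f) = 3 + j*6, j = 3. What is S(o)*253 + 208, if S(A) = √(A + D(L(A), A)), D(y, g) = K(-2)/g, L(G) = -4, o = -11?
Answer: 208 + 23*I*√1562 ≈ 208.0 + 909.01*I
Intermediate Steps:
K(f) = 21 (K(f) = 3 + 3*6 = 3 + 18 = 21)
D(y, g) = 21/g
S(A) = √(A + 21/A)
S(o)*253 + 208 = √(-11 + 21/(-11))*253 + 208 = √(-11 + 21*(-1/11))*253 + 208 = √(-11 - 21/11)*253 + 208 = √(-142/11)*253 + 208 = (I*√1562/11)*253 + 208 = 23*I*√1562 + 208 = 208 + 23*I*√1562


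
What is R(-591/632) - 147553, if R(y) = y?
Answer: -93254087/632 ≈ -1.4755e+5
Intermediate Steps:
R(-591/632) - 147553 = -591/632 - 147553 = -93254087/632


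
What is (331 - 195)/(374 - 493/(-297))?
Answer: 2376/6563 ≈ 0.36203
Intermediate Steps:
(331 - 195)/(374 - 493/(-297)) = 136/(374 - 493*(-1/297)) = 136/(374 + 493/297) = 136/(111571/297) = 136*(297/111571) = 2376/6563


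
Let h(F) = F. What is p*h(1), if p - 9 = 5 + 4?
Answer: 18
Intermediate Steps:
p = 18 (p = 9 + (5 + 4) = 9 + 9 = 18)
p*h(1) = 18*1 = 18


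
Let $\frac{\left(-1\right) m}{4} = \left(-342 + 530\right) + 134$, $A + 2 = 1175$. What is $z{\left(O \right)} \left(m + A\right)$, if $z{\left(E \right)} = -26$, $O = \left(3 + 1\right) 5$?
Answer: $2990$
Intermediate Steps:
$A = 1173$ ($A = -2 + 1175 = 1173$)
$O = 20$ ($O = 4 \cdot 5 = 20$)
$m = -1288$ ($m = - 4 \left(\left(-342 + 530\right) + 134\right) = - 4 \left(188 + 134\right) = \left(-4\right) 322 = -1288$)
$z{\left(O \right)} \left(m + A\right) = - 26 \left(-1288 + 1173\right) = \left(-26\right) \left(-115\right) = 2990$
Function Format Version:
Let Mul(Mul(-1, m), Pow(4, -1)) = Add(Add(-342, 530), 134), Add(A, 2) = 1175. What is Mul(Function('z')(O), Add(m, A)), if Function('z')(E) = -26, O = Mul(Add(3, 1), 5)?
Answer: 2990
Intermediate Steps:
A = 1173 (A = Add(-2, 1175) = 1173)
O = 20 (O = Mul(4, 5) = 20)
m = -1288 (m = Mul(-4, Add(Add(-342, 530), 134)) = Mul(-4, Add(188, 134)) = Mul(-4, 322) = -1288)
Mul(Function('z')(O), Add(m, A)) = Mul(-26, Add(-1288, 1173)) = Mul(-26, -115) = 2990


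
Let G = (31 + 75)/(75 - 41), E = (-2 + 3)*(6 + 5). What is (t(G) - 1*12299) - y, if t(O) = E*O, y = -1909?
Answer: -176047/17 ≈ -10356.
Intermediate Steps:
E = 11 (E = 1*11 = 11)
G = 53/17 (G = 106/34 = 106*(1/34) = 53/17 ≈ 3.1176)
t(O) = 11*O
(t(G) - 1*12299) - y = (11*(53/17) - 1*12299) - 1*(-1909) = (583/17 - 12299) + 1909 = -208500/17 + 1909 = -176047/17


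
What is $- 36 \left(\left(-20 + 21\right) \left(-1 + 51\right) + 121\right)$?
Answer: $-6156$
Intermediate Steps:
$- 36 \left(\left(-20 + 21\right) \left(-1 + 51\right) + 121\right) = - 36 \left(1 \cdot 50 + 121\right) = - 36 \left(50 + 121\right) = \left(-36\right) 171 = -6156$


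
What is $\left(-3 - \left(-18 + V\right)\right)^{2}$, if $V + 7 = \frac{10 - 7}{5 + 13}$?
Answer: $\frac{17161}{36} \approx 476.69$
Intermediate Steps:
$V = - \frac{41}{6}$ ($V = -7 + \frac{10 - 7}{5 + 13} = -7 + \frac{3}{18} = -7 + 3 \cdot \frac{1}{18} = -7 + \frac{1}{6} = - \frac{41}{6} \approx -6.8333$)
$\left(-3 - \left(-18 + V\right)\right)^{2} = \left(-3 + \left(18 - - \frac{41}{6}\right)\right)^{2} = \left(-3 + \left(18 + \frac{41}{6}\right)\right)^{2} = \left(-3 + \frac{149}{6}\right)^{2} = \left(\frac{131}{6}\right)^{2} = \frac{17161}{36}$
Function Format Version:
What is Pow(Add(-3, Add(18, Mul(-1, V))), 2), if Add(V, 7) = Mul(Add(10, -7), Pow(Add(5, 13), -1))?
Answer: Rational(17161, 36) ≈ 476.69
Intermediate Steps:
V = Rational(-41, 6) (V = Add(-7, Mul(Add(10, -7), Pow(Add(5, 13), -1))) = Add(-7, Mul(3, Pow(18, -1))) = Add(-7, Mul(3, Rational(1, 18))) = Add(-7, Rational(1, 6)) = Rational(-41, 6) ≈ -6.8333)
Pow(Add(-3, Add(18, Mul(-1, V))), 2) = Pow(Add(-3, Add(18, Mul(-1, Rational(-41, 6)))), 2) = Pow(Add(-3, Add(18, Rational(41, 6))), 2) = Pow(Add(-3, Rational(149, 6)), 2) = Pow(Rational(131, 6), 2) = Rational(17161, 36)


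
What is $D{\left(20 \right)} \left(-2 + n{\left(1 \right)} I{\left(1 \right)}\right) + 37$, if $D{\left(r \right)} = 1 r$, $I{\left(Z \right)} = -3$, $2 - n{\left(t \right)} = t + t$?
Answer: $-3$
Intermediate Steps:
$n{\left(t \right)} = 2 - 2 t$ ($n{\left(t \right)} = 2 - \left(t + t\right) = 2 - 2 t$)
$D{\left(r \right)} = r$
$D{\left(20 \right)} \left(-2 + n{\left(1 \right)} I{\left(1 \right)}\right) + 37 = 20 \left(-2 + \left(2 - 2\right) \left(-3\right)\right) + 37 = 20 \left(-2 + 0 \left(-3\right)\right) + 37 = 20 \left(-2 + 0\right) + 37 = 20 \left(-2\right) + 37 = -40 + 37 = -3$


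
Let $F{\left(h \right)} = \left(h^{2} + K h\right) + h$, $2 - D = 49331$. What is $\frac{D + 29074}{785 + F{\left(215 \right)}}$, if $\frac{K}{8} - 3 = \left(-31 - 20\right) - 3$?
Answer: $\frac{4051}{8099} \approx 0.50019$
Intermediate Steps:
$D = -49329$ ($D = 2 - 49331 = -49329$)
$K = -408$ ($K = 24 + 8 \left(\left(-31 - 20\right) - 3\right) = 24 + 8 \left(-51 - 3\right) = 24 + 8 \left(-54\right) = 24 - 432 = -408$)
$F{\left(h \right)} = h^{2} - 407 h$ ($F{\left(h \right)} = \left(h^{2} - 408 h\right) + h = h^{2} - 407 h$)
$\frac{D + 29074}{785 + F{\left(215 \right)}} = \frac{-49329 + 29074}{785 + 215 \left(-407 + 215\right)} = - \frac{20255}{785 + 215 \left(-192\right)} = - \frac{20255}{785 - 41280} = - \frac{20255}{-40495} = \left(-20255\right) \left(- \frac{1}{40495}\right) = \frac{4051}{8099}$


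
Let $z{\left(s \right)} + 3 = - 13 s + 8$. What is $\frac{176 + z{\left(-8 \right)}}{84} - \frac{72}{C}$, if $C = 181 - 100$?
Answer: $\frac{631}{252} \approx 2.504$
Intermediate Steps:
$C = 81$
$z{\left(s \right)} = 5 - 13 s$ ($z{\left(s \right)} = -3 - \left(-8 + 13 s\right) = 5 - 13 s$)
$\frac{176 + z{\left(-8 \right)}}{84} - \frac{72}{C} = \frac{176 + \left(5 - -104\right)}{84} - \frac{72}{81} = \left(176 + \left(5 + 104\right)\right) \frac{1}{84} - \frac{8}{9} = \left(176 + 109\right) \frac{1}{84} - \frac{8}{9} = 285 \cdot \frac{1}{84} - \frac{8}{9} = \frac{95}{28} - \frac{8}{9} = \frac{631}{252}$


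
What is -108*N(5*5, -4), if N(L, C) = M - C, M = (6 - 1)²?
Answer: -3132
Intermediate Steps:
M = 25 (M = 5² = 25)
N(L, C) = 25 - C
-108*N(5*5, -4) = -108*(25 - 1*(-4)) = -108*(25 + 4) = -108*29 = -3132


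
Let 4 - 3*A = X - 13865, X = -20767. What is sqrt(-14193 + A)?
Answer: 13*I*sqrt(141)/3 ≈ 51.456*I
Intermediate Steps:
A = 34636/3 (A = 4/3 - (-20767 - 13865)/3 = 4/3 - 1/3*(-34632) = 4/3 + 11544 = 34636/3 ≈ 11545.)
sqrt(-14193 + A) = sqrt(-14193 + 34636/3) = sqrt(-7943/3) = 13*I*sqrt(141)/3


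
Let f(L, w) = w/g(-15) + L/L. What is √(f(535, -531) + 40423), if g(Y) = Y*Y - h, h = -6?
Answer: √239660267/77 ≈ 201.05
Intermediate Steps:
g(Y) = 6 + Y² (g(Y) = Y*Y - 1*(-6) = Y² + 6 = 6 + Y²)
f(L, w) = 1 + w/231 (f(L, w) = w/(6 + (-15)²) + L/L = w/(6 + 225) + 1 = w/231 + 1 = 1 + w/231)
√(f(535, -531) + 40423) = √((1 + (1/231)*(-531)) + 40423) = √((1 - 177/77) + 40423) = √(-100/77 + 40423) = √(3112471/77) = √239660267/77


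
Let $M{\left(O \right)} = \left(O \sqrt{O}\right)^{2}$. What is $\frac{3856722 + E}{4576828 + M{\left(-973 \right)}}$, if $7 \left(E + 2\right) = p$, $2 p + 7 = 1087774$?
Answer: $- \frac{55081847}{12832266846} \approx -0.0042925$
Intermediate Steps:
$p = \frac{1087767}{2}$ ($p = - \frac{7}{2} + \frac{1}{2} \cdot 1087774 = - \frac{7}{2} + 543887 = \frac{1087767}{2} \approx 5.4388 \cdot 10^{5}$)
$E = \frac{1087739}{14}$ ($E = -2 + \frac{1}{7} \cdot \frac{1087767}{2} = -2 + \frac{1087767}{14} = \frac{1087739}{14} \approx 77696.0$)
$M{\left(O \right)} = O^{3}$ ($M{\left(O \right)} = \left(O^{\frac{3}{2}}\right)^{2} = O^{3}$)
$\frac{3856722 + E}{4576828 + M{\left(-973 \right)}} = \frac{3856722 + \frac{1087739}{14}}{4576828 + \left(-973\right)^{3}} = \frac{55081847}{14 \left(4576828 - 921167317\right)} = \frac{55081847}{14 \left(-916590489\right)} = \frac{55081847}{14} \left(- \frac{1}{916590489}\right) = - \frac{55081847}{12832266846}$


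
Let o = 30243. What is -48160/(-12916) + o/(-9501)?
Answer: 5579131/10226243 ≈ 0.54557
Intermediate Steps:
-48160/(-12916) + o/(-9501) = -48160/(-12916) + 30243/(-9501) = -48160*(-1/12916) + 30243*(-1/9501) = 12040/3229 - 10081/3167 = 5579131/10226243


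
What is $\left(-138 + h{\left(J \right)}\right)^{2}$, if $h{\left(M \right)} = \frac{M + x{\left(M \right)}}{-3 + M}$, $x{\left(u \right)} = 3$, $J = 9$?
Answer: $18496$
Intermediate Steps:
$h{\left(M \right)} = \frac{3 + M}{-3 + M}$ ($h{\left(M \right)} = \frac{M + 3}{-3 + M} = \frac{3 + M}{-3 + M}$)
$\left(-138 + h{\left(J \right)}\right)^{2} = \left(-138 + \frac{3 + 9}{-3 + 9}\right)^{2} = \left(-138 + \frac{1}{6} \cdot 12\right)^{2} = \left(-138 + 2\right)^{2} = \left(-136\right)^{2} = 18496$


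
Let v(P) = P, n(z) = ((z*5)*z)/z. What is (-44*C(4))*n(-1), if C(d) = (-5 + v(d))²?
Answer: 220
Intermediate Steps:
n(z) = 5*z (n(z) = ((5*z)*z)/z = (5*z²)/z = 5*z)
C(d) = (-5 + d)²
(-44*C(4))*n(-1) = (-44*(-5 + 4)²)*(5*(-1)) = -44*(-1)²*(-5) = -44*1*(-5) = -44*(-5) = 220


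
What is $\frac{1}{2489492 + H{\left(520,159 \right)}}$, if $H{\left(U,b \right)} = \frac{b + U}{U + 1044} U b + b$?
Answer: $\frac{391}{987488471} \approx 3.9595 \cdot 10^{-7}$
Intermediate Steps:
$H{\left(U,b \right)} = b + \frac{U b \left(U + b\right)}{1044 + U}$ ($H{\left(U,b \right)} = \frac{U + b}{1044 + U} U b + b = \frac{U \left(U + b\right)}{1044 + U} b + b = \frac{U b \left(U + b\right)}{1044 + U} + b = b + \frac{U b \left(U + b\right)}{1044 + U}$)
$\frac{1}{2489492 + H{\left(520,159 \right)}} = \frac{1}{2489492 + \frac{159 \left(1044 + 520 + 520^{2} + 520 \cdot 159\right)}{1044 + 520}} = \frac{1}{2489492 + \frac{159 \left(1044 + 520 + 270400 + 82680\right)}{1564}} = \frac{1}{2489492 + 159 \cdot \frac{1}{1564} \cdot 354644} = \frac{1}{2489492 + \frac{14097099}{391}} = \frac{1}{\frac{987488471}{391}} = \frac{391}{987488471}$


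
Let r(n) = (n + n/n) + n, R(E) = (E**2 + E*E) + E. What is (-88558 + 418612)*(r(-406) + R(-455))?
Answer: 136241010336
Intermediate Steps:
R(E) = E + 2*E**2 (R(E) = (E**2 + E**2) + E = 2*E**2 + E = E + 2*E**2)
r(n) = 1 + 2*n (r(n) = (n + 1) + n = (1 + n) + n = 1 + 2*n)
(-88558 + 418612)*(r(-406) + R(-455)) = (-88558 + 418612)*((1 + 2*(-406)) - 455*(1 + 2*(-455))) = 330054*((1 - 812) - 455*(1 - 910)) = 330054*(-811 - 455*(-909)) = 330054*(-811 + 413595) = 330054*412784 = 136241010336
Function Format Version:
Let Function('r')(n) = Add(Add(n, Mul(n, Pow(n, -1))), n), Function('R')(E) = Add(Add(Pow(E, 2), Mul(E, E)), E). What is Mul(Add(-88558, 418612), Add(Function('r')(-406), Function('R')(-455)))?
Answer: 136241010336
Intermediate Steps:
Function('R')(E) = Add(E, Mul(2, Pow(E, 2))) (Function('R')(E) = Add(Add(Pow(E, 2), Pow(E, 2)), E) = Add(Mul(2, Pow(E, 2)), E) = Add(E, Mul(2, Pow(E, 2))))
Function('r')(n) = Add(1, Mul(2, n)) (Function('r')(n) = Add(Add(n, 1), n) = Add(Add(1, n), n) = Add(1, Mul(2, n)))
Mul(Add(-88558, 418612), Add(Function('r')(-406), Function('R')(-455))) = Mul(Add(-88558, 418612), Add(Add(1, Mul(2, -406)), Mul(-455, Add(1, Mul(2, -455))))) = Mul(330054, Add(Add(1, -812), Mul(-455, Add(1, -910)))) = Mul(330054, Add(-811, Mul(-455, -909))) = Mul(330054, Add(-811, 413595)) = Mul(330054, 412784) = 136241010336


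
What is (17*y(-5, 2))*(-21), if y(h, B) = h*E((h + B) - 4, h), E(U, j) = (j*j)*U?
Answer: -312375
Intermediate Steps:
E(U, j) = U*j² (E(U, j) = j²*U = U*j²)
y(h, B) = h³*(-4 + B + h) (y(h, B) = h*(((h + B) - 4)*h²) = h*(((B + h) - 4)*h²) = h*((-4 + B + h)*h²) = h*(h²*(-4 + B + h)) = h³*(-4 + B + h))
(17*y(-5, 2))*(-21) = (17*((-5)³*(-4 + 2 - 5)))*(-21) = (17*(-125*(-7)))*(-21) = (17*875)*(-21) = 14875*(-21) = -312375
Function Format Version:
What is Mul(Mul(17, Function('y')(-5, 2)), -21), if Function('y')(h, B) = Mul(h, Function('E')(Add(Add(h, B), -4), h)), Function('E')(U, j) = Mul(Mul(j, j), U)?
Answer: -312375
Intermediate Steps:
Function('E')(U, j) = Mul(U, Pow(j, 2)) (Function('E')(U, j) = Mul(Pow(j, 2), U) = Mul(U, Pow(j, 2)))
Function('y')(h, B) = Mul(Pow(h, 3), Add(-4, B, h)) (Function('y')(h, B) = Mul(h, Mul(Add(Add(h, B), -4), Pow(h, 2))) = Mul(h, Mul(Add(Add(B, h), -4), Pow(h, 2))) = Mul(h, Mul(Add(-4, B, h), Pow(h, 2))) = Mul(h, Mul(Pow(h, 2), Add(-4, B, h))) = Mul(Pow(h, 3), Add(-4, B, h)))
Mul(Mul(17, Function('y')(-5, 2)), -21) = Mul(Mul(17, Mul(Pow(-5, 3), Add(-4, 2, -5))), -21) = Mul(Mul(17, Mul(-125, -7)), -21) = Mul(Mul(17, 875), -21) = Mul(14875, -21) = -312375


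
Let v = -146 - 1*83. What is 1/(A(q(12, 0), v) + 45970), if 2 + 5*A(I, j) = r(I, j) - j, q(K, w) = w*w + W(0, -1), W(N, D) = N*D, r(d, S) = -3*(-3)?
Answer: 5/230086 ≈ 2.1731e-5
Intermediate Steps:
r(d, S) = 9
W(N, D) = D*N
q(K, w) = w**2 (q(K, w) = w*w - 1*0 = w**2 + 0 = w**2)
v = -229 (v = -146 - 83 = -229)
A(I, j) = 7/5 - j/5 (A(I, j) = -2/5 + (9 - j)/5 = -2/5 + (9/5 - j/5) = 7/5 - j/5)
1/(A(q(12, 0), v) + 45970) = 1/((7/5 - 1/5*(-229)) + 45970) = 1/((7/5 + 229/5) + 45970) = 1/(236/5 + 45970) = 1/(230086/5) = 5/230086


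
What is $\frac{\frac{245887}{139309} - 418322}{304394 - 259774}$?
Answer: $- \frac{58275773611}{6215967580} \approx -9.3752$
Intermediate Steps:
$\frac{\frac{245887}{139309} - 418322}{304394 - 259774} = \frac{245887 \cdot \frac{1}{139309} - 418322}{44620} = \left(\frac{245887}{139309} - 418322\right) \frac{1}{44620} = \left(- \frac{58275773611}{139309}\right) \frac{1}{44620} = - \frac{58275773611}{6215967580}$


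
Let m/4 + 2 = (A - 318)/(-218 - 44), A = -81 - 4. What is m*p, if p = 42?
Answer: -10164/131 ≈ -77.588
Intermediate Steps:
A = -85
m = -242/131 (m = -8 + 4*((-85 - 318)/(-218 - 44)) = -8 + 4*(-403/(-262)) = -8 + 4*(-403*(-1/262)) = -8 + 4*(403/262) = -8 + 806/131 = -242/131 ≈ -1.8473)
m*p = -242/131*42 = -10164/131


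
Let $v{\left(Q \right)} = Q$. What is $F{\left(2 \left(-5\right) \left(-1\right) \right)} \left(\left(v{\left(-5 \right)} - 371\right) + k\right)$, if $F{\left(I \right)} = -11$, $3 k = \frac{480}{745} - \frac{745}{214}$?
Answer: $\frac{396636559}{95658} \approx 4146.4$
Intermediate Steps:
$k = - \frac{90461}{95658}$ ($k = \frac{\frac{480}{745} - \frac{745}{214}}{3} = \frac{480 \cdot \frac{1}{745} - \frac{745}{214}}{3} = \frac{\frac{96}{149} - \frac{745}{214}}{3} = \frac{1}{3} \left(- \frac{90461}{31886}\right) = - \frac{90461}{95658} \approx -0.94567$)
$F{\left(2 \left(-5\right) \left(-1\right) \right)} \left(\left(v{\left(-5 \right)} - 371\right) + k\right) = - 11 \left(\left(-5 - 371\right) - \frac{90461}{95658}\right) = - 11 \left(-376 - \frac{90461}{95658}\right) = \left(-11\right) \left(- \frac{36057869}{95658}\right) = \frac{396636559}{95658}$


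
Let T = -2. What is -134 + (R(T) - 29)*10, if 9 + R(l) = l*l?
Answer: -474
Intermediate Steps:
R(l) = -9 + l**2 (R(l) = -9 + l*l = -9 + l**2)
-134 + (R(T) - 29)*10 = -134 + ((-9 + (-2)**2) - 29)*10 = -134 + ((-9 + 4) - 29)*10 = -134 + (-5 - 29)*10 = -134 - 34*10 = -134 - 340 = -474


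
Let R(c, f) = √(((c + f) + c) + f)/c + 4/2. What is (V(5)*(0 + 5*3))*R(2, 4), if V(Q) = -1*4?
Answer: -120 - 60*√3 ≈ -223.92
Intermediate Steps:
V(Q) = -4
R(c, f) = 2 + √(2*c + 2*f)/c (R(c, f) = √((f + 2*c) + f)/c + 4*(½) = √(2*c + 2*f)/c + 2 = 2 + √(2*c + 2*f)/c)
(V(5)*(0 + 5*3))*R(2, 4) = (-4*(0 + 5*3))*(2 + √(2*2 + 2*4)/2) = (-4*(0 + 15))*(2 + √(4 + 8)/2) = (-4*15)*(2 + √12/2) = -60*(2 + (2*√3)/2) = -60*(2 + √3) = -120 - 60*√3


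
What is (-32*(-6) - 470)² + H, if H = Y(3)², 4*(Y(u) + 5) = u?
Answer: 1236833/16 ≈ 77302.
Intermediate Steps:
Y(u) = -5 + u/4
H = 289/16 (H = (-5 + (¼)*3)² = (-5 + ¾)² = (-17/4)² = 289/16 ≈ 18.063)
(-32*(-6) - 470)² + H = (-32*(-6) - 470)² + 289/16 = (192 - 470)² + 289/16 = (-278)² + 289/16 = 77284 + 289/16 = 1236833/16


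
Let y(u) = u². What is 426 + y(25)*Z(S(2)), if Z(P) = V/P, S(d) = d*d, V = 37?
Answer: 24829/4 ≈ 6207.3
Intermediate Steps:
S(d) = d²
Z(P) = 37/P
426 + y(25)*Z(S(2)) = 426 + 25²*(37/(2²)) = 426 + 625*(37/4) = 426 + 23125/4 = 24829/4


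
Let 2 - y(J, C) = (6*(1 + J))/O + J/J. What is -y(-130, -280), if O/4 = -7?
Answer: 373/14 ≈ 26.643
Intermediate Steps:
O = -28 (O = 4*(-7) = -28)
y(J, C) = 17/14 + 3*J/14 (y(J, C) = 2 - ((6*(1 + J))/(-28) + J/J) = 2 - ((6 + 6*J)*(-1/28) + 1) = 2 - ((-3/14 - 3*J/14) + 1) = 2 - (11/14 - 3*J/14) = 2 + (-11/14 + 3*J/14) = 17/14 + 3*J/14)
-y(-130, -280) = -(17/14 + (3/14)*(-130)) = -(17/14 - 195/7) = -1*(-373/14) = 373/14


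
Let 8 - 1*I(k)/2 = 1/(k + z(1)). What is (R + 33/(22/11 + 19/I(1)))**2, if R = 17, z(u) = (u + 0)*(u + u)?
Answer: 16410601/22201 ≈ 739.18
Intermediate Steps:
z(u) = 2*u**2 (z(u) = u*(2*u) = 2*u**2)
I(k) = 16 - 2/(2 + k) (I(k) = 16 - 2/(k + 2*1**2) = 16 - 2/(k + 2*1) = 16 - 2/(k + 2) = 16 - 2/(2 + k))
(R + 33/(22/11 + 19/I(1)))**2 = (17 + 33/(22/11 + 19/((2*(15 + 8*1)/(2 + 1)))))**2 = (17 + 33/(22*(1/11) + 19/((2*(15 + 8)/3))))**2 = (17 + 33/(2 + 19/((2*(1/3)*23))))**2 = (17 + 33/(2 + 19/(46/3)))**2 = (17 + 33/(2 + 19*(3/46)))**2 = (17 + 33/(2 + 57/46))**2 = (17 + 33/(149/46))**2 = (17 + 33*(46/149))**2 = (17 + 1518/149)**2 = (4051/149)**2 = 16410601/22201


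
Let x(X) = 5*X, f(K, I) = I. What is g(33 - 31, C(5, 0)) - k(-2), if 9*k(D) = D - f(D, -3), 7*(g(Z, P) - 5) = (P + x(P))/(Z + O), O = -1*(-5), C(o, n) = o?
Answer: 2426/441 ≈ 5.5011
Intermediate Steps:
O = 5
g(Z, P) = 5 + 6*P/(7*(5 + Z)) (g(Z, P) = 5 + ((P + 5*P)/(Z + 5))/7 = 5 + ((6*P)/(5 + Z))/7 = 5 + (6*P/(5 + Z))/7 = 5 + 6*P/(7*(5 + Z)))
k(D) = 1/3 + D/9 (k(D) = (D - 1*(-3))/9 = (D + 3)/9 = (3 + D)/9 = 1/3 + D/9)
g(33 - 31, C(5, 0)) - k(-2) = (175 + 6*5 + 35*(33 - 31))/(7*(5 + (33 - 31))) - (1/3 + (1/9)*(-2)) = (175 + 30 + 35*2)/(7*(5 + 2)) - (1/3 - 2/9) = (1/7)*(175 + 30 + 70)/7 - 1*1/9 = (1/7)*(1/7)*275 - 1/9 = 275/49 - 1/9 = 2426/441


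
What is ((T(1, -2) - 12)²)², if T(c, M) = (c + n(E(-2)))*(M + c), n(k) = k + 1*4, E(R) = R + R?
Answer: 28561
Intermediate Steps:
E(R) = 2*R
n(k) = 4 + k (n(k) = k + 4 = 4 + k)
T(c, M) = c*(M + c) (T(c, M) = (c + (4 + 2*(-2)))*(M + c) = (c + (4 - 4))*(M + c) = (c + 0)*(M + c) = c*(M + c))
((T(1, -2) - 12)²)² = ((1*(-2 + 1) - 12)²)² = ((1*(-1) - 12)²)² = ((-1 - 12)²)² = ((-13)²)² = 169² = 28561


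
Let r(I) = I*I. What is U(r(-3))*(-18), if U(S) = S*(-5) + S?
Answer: 648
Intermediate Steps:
r(I) = I**2
U(S) = -4*S (U(S) = -5*S + S = -4*S)
U(r(-3))*(-18) = -4*(-3)**2*(-18) = -4*9*(-18) = -36*(-18) = 648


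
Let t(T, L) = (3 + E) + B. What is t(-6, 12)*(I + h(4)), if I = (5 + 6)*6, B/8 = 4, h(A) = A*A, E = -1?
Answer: 2788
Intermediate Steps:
h(A) = A²
B = 32 (B = 8*4 = 32)
I = 66 (I = 11*6 = 66)
t(T, L) = 34 (t(T, L) = (3 - 1) + 32 = 2 + 32 = 34)
t(-6, 12)*(I + h(4)) = 34*(66 + 4²) = 34*(66 + 16) = 34*82 = 2788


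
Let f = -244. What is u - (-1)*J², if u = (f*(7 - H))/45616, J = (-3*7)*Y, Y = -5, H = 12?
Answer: 125729405/11404 ≈ 11025.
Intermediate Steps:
J = 105 (J = -3*7*(-5) = -21*(-5) = 105)
u = 305/11404 (u = -244*(7 - 1*12)/45616 = -244*(7 - 12)*(1/45616) = -244*(-5)*(1/45616) = 1220*(1/45616) = 305/11404 ≈ 0.026745)
u - (-1)*J² = 305/11404 - (-1)*105² = 305/11404 - (-1)*11025 = 305/11404 - 1*(-11025) = 305/11404 + 11025 = 125729405/11404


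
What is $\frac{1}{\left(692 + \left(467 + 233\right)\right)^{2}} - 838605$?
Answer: $- \frac{1624934718719}{1937664} \approx -8.3861 \cdot 10^{5}$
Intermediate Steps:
$\frac{1}{\left(692 + \left(467 + 233\right)\right)^{2}} - 838605 = \frac{1}{\left(692 + 700\right)^{2}} - 838605 = \frac{1}{1392^{2}} - 838605 = \frac{1}{1937664} - 838605 = - \frac{1624934718719}{1937664}$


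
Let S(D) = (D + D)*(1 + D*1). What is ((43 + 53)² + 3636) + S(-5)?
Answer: 12892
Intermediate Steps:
S(D) = 2*D*(1 + D) (S(D) = (2*D)*(1 + D) = 2*D*(1 + D))
((43 + 53)² + 3636) + S(-5) = ((43 + 53)² + 3636) + 2*(-5)*(1 - 5) = (96² + 3636) + 2*(-5)*(-4) = (9216 + 3636) + 40 = 12852 + 40 = 12892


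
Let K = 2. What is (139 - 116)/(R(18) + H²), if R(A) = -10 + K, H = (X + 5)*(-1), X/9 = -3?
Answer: 23/476 ≈ 0.048319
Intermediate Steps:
X = -27 (X = 9*(-3) = -27)
H = 22 (H = (-27 + 5)*(-1) = -22*(-1) = 22)
R(A) = -8 (R(A) = -10 + 2 = -8)
(139 - 116)/(R(18) + H²) = (139 - 116)/(-8 + 22²) = 23/(-8 + 484) = 23/476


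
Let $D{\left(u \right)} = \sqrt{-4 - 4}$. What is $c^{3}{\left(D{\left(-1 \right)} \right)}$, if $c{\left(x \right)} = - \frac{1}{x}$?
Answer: $- \frac{i \sqrt{2}}{32} \approx - 0.044194 i$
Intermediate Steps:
$D{\left(u \right)} = 2 i \sqrt{2}$ ($D{\left(u \right)} = \sqrt{-8} = 2 i \sqrt{2}$)
$c^{3}{\left(D{\left(-1 \right)} \right)} = \left(- \frac{1}{2 i \sqrt{2}}\right)^{3} = \left(- \frac{\left(-1\right) i \sqrt{2}}{4}\right)^{3} = \left(\frac{i \sqrt{2}}{4}\right)^{3} = - \frac{i \sqrt{2}}{32}$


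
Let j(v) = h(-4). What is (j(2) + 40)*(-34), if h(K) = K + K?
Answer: -1088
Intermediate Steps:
h(K) = 2*K
j(v) = -8 (j(v) = 2*(-4) = -8)
(j(2) + 40)*(-34) = (-8 + 40)*(-34) = 32*(-34) = -1088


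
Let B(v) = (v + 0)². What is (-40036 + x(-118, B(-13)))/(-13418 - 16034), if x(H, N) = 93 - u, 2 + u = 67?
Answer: 10002/7363 ≈ 1.3584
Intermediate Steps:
u = 65 (u = -2 + 67 = 65)
B(v) = v²
x(H, N) = 28 (x(H, N) = 93 - 1*65 = 93 - 65 = 28)
(-40036 + x(-118, B(-13)))/(-13418 - 16034) = (-40036 + 28)/(-13418 - 16034) = -40008/(-29452) = -40008*(-1/29452) = 10002/7363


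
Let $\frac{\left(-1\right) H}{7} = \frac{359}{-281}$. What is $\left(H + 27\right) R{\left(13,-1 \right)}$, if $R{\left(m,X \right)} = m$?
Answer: $\frac{131300}{281} \approx 467.26$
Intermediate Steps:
$H = \frac{2513}{281}$ ($H = - 7 \frac{359}{-281} = - 7 \cdot 359 \left(- \frac{1}{281}\right) = \left(-7\right) \left(- \frac{359}{281}\right) = \frac{2513}{281} \approx 8.9431$)
$\left(H + 27\right) R{\left(13,-1 \right)} = \left(\frac{2513}{281} + 27\right) 13 = \frac{10100}{281} \cdot 13 = \frac{131300}{281}$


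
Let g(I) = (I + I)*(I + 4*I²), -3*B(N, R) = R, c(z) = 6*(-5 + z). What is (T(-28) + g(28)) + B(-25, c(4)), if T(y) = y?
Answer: 177158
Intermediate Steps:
c(z) = -30 + 6*z
B(N, R) = -R/3
g(I) = 2*I*(I + 4*I²) (g(I) = (2*I)*(I + 4*I²) = 2*I*(I + 4*I²))
(T(-28) + g(28)) + B(-25, c(4)) = (-28 + 28²*(2 + 8*28)) - (-30 + 6*4)/3 = (-28 + 784*(2 + 224)) - (-30 + 24)/3 = (-28 + 784*226) - ⅓*(-6) = (-28 + 177184) + 2 = 177156 + 2 = 177158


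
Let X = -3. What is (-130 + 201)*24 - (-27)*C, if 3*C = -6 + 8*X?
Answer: 1434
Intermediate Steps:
C = -10 (C = (-6 + 8*(-3))/3 = (-6 - 24)/3 = (⅓)*(-30) = -10)
(-130 + 201)*24 - (-27)*C = (-130 + 201)*24 - (-27)*(-10) = 71*24 - 1*270 = 1704 - 270 = 1434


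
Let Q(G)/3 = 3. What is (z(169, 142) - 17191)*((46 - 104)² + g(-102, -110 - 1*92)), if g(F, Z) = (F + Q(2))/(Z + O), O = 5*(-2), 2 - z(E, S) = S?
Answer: -233236347/4 ≈ -5.8309e+7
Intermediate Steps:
z(E, S) = 2 - S
Q(G) = 9 (Q(G) = 3*3 = 9)
O = -10
g(F, Z) = (9 + F)/(-10 + Z) (g(F, Z) = (F + 9)/(Z - 10) = (9 + F)/(-10 + Z))
(z(169, 142) - 17191)*((46 - 104)² + g(-102, -110 - 1*92)) = ((2 - 1*142) - 17191)*((46 - 104)² + (9 - 102)/(-10 + (-110 - 1*92))) = ((2 - 142) - 17191)*((-58)² - 93/(-10 + (-110 - 92))) = (-140 - 17191)*(3364 - 93/(-10 - 202)) = -17331*(3364 - 93/(-212)) = -17331*(3364 - 1/212*(-93)) = -17331*(3364 + 93/212) = -17331*713261/212 = -233236347/4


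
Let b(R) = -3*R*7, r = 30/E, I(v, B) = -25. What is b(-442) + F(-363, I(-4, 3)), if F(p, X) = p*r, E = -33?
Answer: 9612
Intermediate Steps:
r = -10/11 (r = 30/(-33) = 30*(-1/33) = -10/11 ≈ -0.90909)
b(R) = -21*R
F(p, X) = -10*p/11 (F(p, X) = p*(-10/11) = -10*p/11)
b(-442) + F(-363, I(-4, 3)) = -21*(-442) - 10/11*(-363) = 9282 + 330 = 9612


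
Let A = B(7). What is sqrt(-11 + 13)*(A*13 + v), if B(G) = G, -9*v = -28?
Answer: 847*sqrt(2)/9 ≈ 133.09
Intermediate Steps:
v = 28/9 (v = -1/9*(-28) = 28/9 ≈ 3.1111)
A = 7
sqrt(-11 + 13)*(A*13 + v) = sqrt(-11 + 13)*(7*13 + 28/9) = sqrt(2)*(91 + 28/9) = sqrt(2)*(847/9) = 847*sqrt(2)/9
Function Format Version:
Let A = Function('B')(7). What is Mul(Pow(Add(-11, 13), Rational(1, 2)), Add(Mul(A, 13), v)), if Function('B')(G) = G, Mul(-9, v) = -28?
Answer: Mul(Rational(847, 9), Pow(2, Rational(1, 2))) ≈ 133.09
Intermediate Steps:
v = Rational(28, 9) (v = Mul(Rational(-1, 9), -28) = Rational(28, 9) ≈ 3.1111)
A = 7
Mul(Pow(Add(-11, 13), Rational(1, 2)), Add(Mul(A, 13), v)) = Mul(Pow(Add(-11, 13), Rational(1, 2)), Add(Mul(7, 13), Rational(28, 9))) = Mul(Pow(2, Rational(1, 2)), Add(91, Rational(28, 9))) = Mul(Pow(2, Rational(1, 2)), Rational(847, 9)) = Mul(Rational(847, 9), Pow(2, Rational(1, 2)))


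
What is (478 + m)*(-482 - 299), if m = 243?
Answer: -563101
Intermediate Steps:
(478 + m)*(-482 - 299) = (478 + 243)*(-482 - 299) = 721*(-781) = -563101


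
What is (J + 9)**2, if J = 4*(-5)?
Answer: 121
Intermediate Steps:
J = -20
(J + 9)**2 = (-20 + 9)**2 = (-11)**2 = 121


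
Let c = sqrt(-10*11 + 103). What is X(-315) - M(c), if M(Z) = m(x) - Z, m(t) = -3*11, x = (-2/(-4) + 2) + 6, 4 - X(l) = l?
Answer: 352 + I*sqrt(7) ≈ 352.0 + 2.6458*I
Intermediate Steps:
X(l) = 4 - l
x = 17/2 (x = (-2*(-1/4) + 2) + 6 = (1/2 + 2) + 6 = 5/2 + 6 = 17/2 ≈ 8.5000)
m(t) = -33
c = I*sqrt(7) (c = sqrt(-110 + 103) = sqrt(-7) = I*sqrt(7) ≈ 2.6458*I)
M(Z) = -33 - Z
X(-315) - M(c) = (4 - 1*(-315)) - (-33 - I*sqrt(7)) = (4 + 315) - (-33 - I*sqrt(7)) = 319 + (33 + I*sqrt(7)) = 352 + I*sqrt(7)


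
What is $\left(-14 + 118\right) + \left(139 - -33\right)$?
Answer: $276$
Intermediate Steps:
$\left(-14 + 118\right) + \left(139 - -33\right) = 104 + \left(139 + 33\right) = 104 + 172 = 276$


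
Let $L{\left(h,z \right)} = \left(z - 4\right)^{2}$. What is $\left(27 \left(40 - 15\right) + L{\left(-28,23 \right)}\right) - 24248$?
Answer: $-23212$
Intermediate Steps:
$L{\left(h,z \right)} = \left(-4 + z\right)^{2}$
$\left(27 \left(40 - 15\right) + L{\left(-28,23 \right)}\right) - 24248 = \left(27 \left(40 - 15\right) + \left(-4 + 23\right)^{2}\right) - 24248 = \left(27 \cdot 25 + 19^{2}\right) - 24248 = \left(675 + 361\right) - 24248 = 1036 - 24248 = -23212$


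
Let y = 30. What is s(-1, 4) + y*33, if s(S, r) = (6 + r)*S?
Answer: 980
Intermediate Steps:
s(S, r) = S*(6 + r)
s(-1, 4) + y*33 = -(6 + 4) + 30*33 = -1*10 + 990 = -10 + 990 = 980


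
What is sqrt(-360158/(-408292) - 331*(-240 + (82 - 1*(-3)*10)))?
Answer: sqrt(1765748130547822)/204146 ≈ 205.84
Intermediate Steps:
sqrt(-360158/(-408292) - 331*(-240 + (82 - 1*(-3)*10))) = sqrt(-360158*(-1/408292) - 331*(-240 + (82 + 3*10))) = sqrt(180079/204146 - 331*(-240 + (82 + 30))) = sqrt(180079/204146 - 331*(-240 + 112)) = sqrt(180079/204146 - 331*(-128)) = sqrt(180079/204146 + 42368) = sqrt(8649437807/204146) = sqrt(1765748130547822)/204146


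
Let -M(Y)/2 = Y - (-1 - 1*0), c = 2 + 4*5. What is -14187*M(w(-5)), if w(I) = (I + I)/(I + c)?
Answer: 198618/17 ≈ 11683.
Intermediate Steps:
c = 22 (c = 2 + 20 = 22)
w(I) = 2*I/(22 + I) (w(I) = (I + I)/(I + 22) = (2*I)/(22 + I) = 2*I/(22 + I))
M(Y) = -2 - 2*Y (M(Y) = -2*(Y - (-1 - 1*0)) = -2*(Y - (-1 + 0)) = -2*(Y - 1*(-1)) = -2*(Y + 1) = -2*(1 + Y) = -2 - 2*Y)
-14187*M(w(-5)) = -14187*(-2 - 4*(-5)/(22 - 5)) = -14187*(-2 - 4*(-5)/17) = -14187*(-2 - 2*(-10/17)) = -14187*(-2 + 20/17) = -14187*(-14/17) = 198618/17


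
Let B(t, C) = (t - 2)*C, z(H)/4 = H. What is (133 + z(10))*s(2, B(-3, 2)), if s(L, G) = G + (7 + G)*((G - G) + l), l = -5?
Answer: 865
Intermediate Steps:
z(H) = 4*H
B(t, C) = C*(-2 + t) (B(t, C) = (-2 + t)*C = C*(-2 + t))
s(L, G) = -35 - 4*G (s(L, G) = G + (7 + G)*((G - G) - 5) = G + (7 + G)*(0 - 5) = G + (7 + G)*(-5) = G + (-35 - 5*G) = -35 - 4*G)
(133 + z(10))*s(2, B(-3, 2)) = (133 + 4*10)*(-35 - 8*(-2 - 3)) = (133 + 40)*(-35 - 8*(-5)) = 173*(-35 - 4*(-10)) = 173*(-35 + 40) = 173*5 = 865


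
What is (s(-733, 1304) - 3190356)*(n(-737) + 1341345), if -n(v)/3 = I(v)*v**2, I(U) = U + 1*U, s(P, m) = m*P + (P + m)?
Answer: -9962890473922071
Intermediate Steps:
s(P, m) = P + m + P*m (s(P, m) = P*m + (P + m) = P + m + P*m)
I(U) = 2*U (I(U) = U + U = 2*U)
n(v) = -6*v**3 (n(v) = -3*2*v*v**2 = -6*v**3)
(s(-733, 1304) - 3190356)*(n(-737) + 1341345) = ((-733 + 1304 - 733*1304) - 3190356)*(-6*(-737)**3 + 1341345) = ((-733 + 1304 - 955832) - 3190356)*(-6*(-400315553) + 1341345) = (-955261 - 3190356)*(2401893318 + 1341345) = -4145617*2403234663 = -9962890473922071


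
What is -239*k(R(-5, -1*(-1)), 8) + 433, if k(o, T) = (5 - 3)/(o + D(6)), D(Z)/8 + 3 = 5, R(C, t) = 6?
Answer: 4524/11 ≈ 411.27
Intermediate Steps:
D(Z) = 16 (D(Z) = -24 + 8*5 = -24 + 40 = 16)
k(o, T) = 2/(16 + o) (k(o, T) = (5 - 3)/(o + 16) = 2/(16 + o))
-239*k(R(-5, -1*(-1)), 8) + 433 = -478/(16 + 6) + 433 = -478/22 + 433 = -239*1/11 + 433 = -239/11 + 433 = 4524/11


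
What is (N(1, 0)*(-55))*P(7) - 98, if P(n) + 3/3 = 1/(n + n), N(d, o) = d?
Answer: -657/14 ≈ -46.929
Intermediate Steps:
P(n) = -1 + 1/(2*n) (P(n) = -1 + 1/(n + n) = -1 + 1/(2*n))
(N(1, 0)*(-55))*P(7) - 98 = (1*(-55))*((½ - 1*7)/7) - 98 = -55*(½ - 7)/7 - 98 = -55*(-13)/(7*2) - 98 = -55*(-13/14) - 98 = 715/14 - 98 = -657/14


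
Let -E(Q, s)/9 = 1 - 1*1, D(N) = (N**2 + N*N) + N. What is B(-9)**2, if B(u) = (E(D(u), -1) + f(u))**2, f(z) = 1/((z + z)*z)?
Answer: 1/688747536 ≈ 1.4519e-9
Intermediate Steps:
D(N) = N + 2*N**2 (D(N) = (N**2 + N**2) + N = 2*N**2 + N = N + 2*N**2)
E(Q, s) = 0 (E(Q, s) = -9*(1 - 1*1) = -9*(1 - 1) = -9*0 = 0)
f(z) = 1/(2*z**2) (f(z) = 1/(((2*z))*z) = (1/(2*z))/z = 1/(2*z**2))
B(u) = 1/(4*u**4) (B(u) = (0 + 1/(2*u**2))**2 = (1/(2*u**2))**2 = 1/(4*u**4))
B(-9)**2 = ((1/4)/(-9)**4)**2 = ((1/4)*(1/6561))**2 = (1/26244)**2 = 1/688747536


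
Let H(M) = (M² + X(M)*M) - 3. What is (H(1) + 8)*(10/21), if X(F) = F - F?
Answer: 20/7 ≈ 2.8571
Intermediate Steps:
X(F) = 0
H(M) = -3 + M² (H(M) = (M² + 0*M) - 3 = (M² + 0) - 3 = M² - 3 = -3 + M²)
(H(1) + 8)*(10/21) = ((-3 + 1²) + 8)*(10/21) = ((-3 + 1) + 8)*(10*(1/21)) = (-2 + 8)*(10/21) = 6*(10/21) = 20/7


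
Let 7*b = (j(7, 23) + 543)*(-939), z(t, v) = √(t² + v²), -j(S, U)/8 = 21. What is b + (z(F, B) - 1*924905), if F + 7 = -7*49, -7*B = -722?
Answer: -6826460/7 + 2*√1630946/7 ≈ -9.7484e+5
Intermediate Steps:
B = 722/7 (B = -⅐*(-722) = 722/7 ≈ 103.14)
j(S, U) = -168 (j(S, U) = -8*21 = -168)
F = -350 (F = -7 - 7*49 = -7 - 343 = -350)
b = -352125/7 (b = ((-168 + 543)*(-939))/7 = (375*(-939))/7 = (⅐)*(-352125) = -352125/7 ≈ -50304.)
b + (z(F, B) - 1*924905) = -352125/7 + (√((-350)² + (722/7)²) - 1*924905) = -352125/7 + (√(122500 + 521284/49) - 924905) = -352125/7 + (√(6523784/49) - 924905) = -352125/7 + (2*√1630946/7 - 924905) = -352125/7 + (-924905 + 2*√1630946/7) = -6826460/7 + 2*√1630946/7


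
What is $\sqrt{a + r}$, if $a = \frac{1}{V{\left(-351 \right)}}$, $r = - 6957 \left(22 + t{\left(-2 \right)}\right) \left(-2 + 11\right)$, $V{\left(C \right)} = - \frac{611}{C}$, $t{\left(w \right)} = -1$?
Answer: $\frac{6 i \sqrt{80682033}}{47} \approx 1146.7 i$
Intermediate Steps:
$r = -1314873$ ($r = - 6957 \left(22 - 1\right) \left(-2 + 11\right) = - 6957 \cdot 21 \cdot 9 = \left(-6957\right) 189 = -1314873$)
$a = \frac{27}{47}$ ($a = \frac{1}{\left(-611\right) \frac{1}{-351}} = \frac{1}{\left(-611\right) \left(- \frac{1}{351}\right)} = \frac{1}{\frac{47}{27}} = \frac{27}{47} \approx 0.57447$)
$\sqrt{a + r} = \sqrt{\frac{27}{47} - 1314873} = \sqrt{- \frac{61799004}{47}} = \frac{6 i \sqrt{80682033}}{47}$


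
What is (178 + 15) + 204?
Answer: 397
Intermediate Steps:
(178 + 15) + 204 = 193 + 204 = 397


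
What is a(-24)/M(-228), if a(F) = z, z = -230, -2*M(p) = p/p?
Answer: 460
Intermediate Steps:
M(p) = -1/2 (M(p) = -p/(2*p) = -1/2*1 = -1/2)
a(F) = -230
a(-24)/M(-228) = -230/(-1/2) = -230*(-2) = 460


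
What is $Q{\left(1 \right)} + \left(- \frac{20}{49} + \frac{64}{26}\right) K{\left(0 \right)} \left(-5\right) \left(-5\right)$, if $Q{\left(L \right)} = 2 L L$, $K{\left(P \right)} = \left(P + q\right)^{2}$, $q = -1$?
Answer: $\frac{33974}{637} \approx 53.334$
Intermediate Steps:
$K{\left(P \right)} = \left(-1 + P\right)^{2}$ ($K{\left(P \right)} = \left(P - 1\right)^{2} = \left(-1 + P\right)^{2}$)
$Q{\left(L \right)} = 2 L^{2}$
$Q{\left(1 \right)} + \left(- \frac{20}{49} + \frac{64}{26}\right) K{\left(0 \right)} \left(-5\right) \left(-5\right) = 2 \cdot 1^{2} + \left(- \frac{20}{49} + \frac{64}{26}\right) \left(-1 + 0\right)^{2} \left(-5\right) \left(-5\right) = 2 \cdot 1 + \left(\left(-20\right) \frac{1}{49} + 64 \cdot \frac{1}{26}\right) \left(-1\right)^{2} \left(-5\right) \left(-5\right) = 2 + \left(- \frac{20}{49} + \frac{32}{13}\right) 1 \left(-5\right) \left(-5\right) = 2 + \frac{1308 \left(\left(-5\right) \left(-5\right)\right)}{637} = 2 + \frac{1308}{637} \cdot 25 = 2 + \frac{32700}{637} = \frac{33974}{637}$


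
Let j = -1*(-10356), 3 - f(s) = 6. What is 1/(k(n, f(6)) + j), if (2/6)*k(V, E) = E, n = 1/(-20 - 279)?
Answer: 1/10347 ≈ 9.6646e-5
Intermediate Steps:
f(s) = -3 (f(s) = 3 - 1*6 = 3 - 6 = -3)
j = 10356
n = -1/299 (n = 1/(-299) = -1/299 ≈ -0.0033445)
k(V, E) = 3*E
1/(k(n, f(6)) + j) = 1/(3*(-3) + 10356) = 1/(-9 + 10356) = 1/10347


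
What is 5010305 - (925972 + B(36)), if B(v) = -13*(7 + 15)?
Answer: 4084619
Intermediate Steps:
B(v) = -286 (B(v) = -13*22 = -286)
5010305 - (925972 + B(36)) = 5010305 - (925972 - 286) = 5010305 - 1*925686 = 5010305 - 925686 = 4084619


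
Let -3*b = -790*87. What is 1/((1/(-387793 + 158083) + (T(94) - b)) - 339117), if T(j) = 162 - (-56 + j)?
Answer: -229710/83132738131 ≈ -2.7632e-6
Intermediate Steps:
T(j) = 218 - j (T(j) = 162 + (56 - j) = 218 - j)
b = 22910 (b = -(-790)*87/3 = -1/3*(-68730) = 22910)
1/((1/(-387793 + 158083) + (T(94) - b)) - 339117) = 1/((1/(-387793 + 158083) + ((218 - 1*94) - 1*22910)) - 339117) = 1/((1/(-229710) + ((218 - 94) - 22910)) - 339117) = 1/((-1/229710 + (124 - 22910)) - 339117) = 1/((-1/229710 - 22786) - 339117) = 1/(-5234172061/229710 - 339117) = 1/(-83132738131/229710) = -229710/83132738131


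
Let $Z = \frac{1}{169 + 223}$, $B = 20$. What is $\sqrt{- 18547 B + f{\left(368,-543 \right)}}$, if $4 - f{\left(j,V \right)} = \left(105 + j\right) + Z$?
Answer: $\frac{i \sqrt{291184658}}{28} \approx 609.43 i$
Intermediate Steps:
$Z = \frac{1}{392} \approx 0.002551$
$f{\left(j,V \right)} = - \frac{39593}{392} - j$ ($f{\left(j,V \right)} = 4 - \left(\left(105 + j\right) + \frac{1}{392}\right) = 4 - \left(\frac{41161}{392} + j\right) = - \frac{39593}{392} - j$)
$\sqrt{- 18547 B + f{\left(368,-543 \right)}} = \sqrt{\left(-18547\right) 20 - \frac{183849}{392}} = \sqrt{-370940 - \frac{183849}{392}} = \sqrt{- \frac{145592329}{392}} = \frac{i \sqrt{291184658}}{28}$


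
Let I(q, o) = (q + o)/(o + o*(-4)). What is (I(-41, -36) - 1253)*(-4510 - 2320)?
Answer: 462394415/54 ≈ 8.5629e+6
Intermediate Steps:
I(q, o) = -(o + q)/(3*o) (I(q, o) = (o + q)/(o - 4*o) = (o + q)/((-3*o)) = (o + q)*(-1/(3*o)) = -(o + q)/(3*o))
(I(-41, -36) - 1253)*(-4510 - 2320) = ((1/3)*(-1*(-36) - 1*(-41))/(-36) - 1253)*(-4510 - 2320) = ((1/3)*(-1/36)*(36 + 41) - 1253)*(-6830) = ((1/3)*(-1/36)*77 - 1253)*(-6830) = (-77/108 - 1253)*(-6830) = -135401/108*(-6830) = 462394415/54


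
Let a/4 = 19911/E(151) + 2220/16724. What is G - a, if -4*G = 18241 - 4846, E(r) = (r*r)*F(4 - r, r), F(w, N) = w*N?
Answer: -255397662811429/76254478748 ≈ -3349.3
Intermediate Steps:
F(w, N) = N*w
E(r) = r³*(4 - r) (E(r) = (r*r)*(r*(4 - r)) = r²*(r*(4 - r)) = r³*(4 - r))
G = -13395/4 (G = -(18241 - 4846)/4 = -¼*13395 = -13395/4 ≈ -3348.8)
a = 10119276016/19063619687 (a = 4*(19911/((151³*(4 - 1*151))) + 2220/16724) = 4*(19911/((3442951*(4 - 151))) + 2220*(1/16724)) = 4*(19911/((3442951*(-147))) + 15/113) = 4*(19911/(-506113797) + 15/113) = 4*(19911*(-1/506113797) + 15/113) = 4*(-6637/168704599 + 15/113) = 4*(2529819004/19063619687) = 10119276016/19063619687 ≈ 0.53082)
G - a = -13395/4 - 1*10119276016/19063619687 = -13395/4 - 10119276016/19063619687 = -255397662811429/76254478748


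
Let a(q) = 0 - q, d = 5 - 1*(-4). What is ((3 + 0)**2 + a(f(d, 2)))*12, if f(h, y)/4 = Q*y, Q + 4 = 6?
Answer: -84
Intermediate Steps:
Q = 2 (Q = -4 + 6 = 2)
d = 9 (d = 5 + 4 = 9)
f(h, y) = 8*y (f(h, y) = 4*(2*y) = 8*y)
a(q) = -q
((3 + 0)**2 + a(f(d, 2)))*12 = ((3 + 0)**2 - 8*2)*12 = (3**2 - 1*16)*12 = (9 - 16)*12 = -7*12 = -84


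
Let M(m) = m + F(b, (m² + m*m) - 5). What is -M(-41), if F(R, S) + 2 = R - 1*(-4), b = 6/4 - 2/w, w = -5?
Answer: 371/10 ≈ 37.100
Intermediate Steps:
b = 19/10 (b = 6/4 - 2/(-5) = 6*(¼) - 2*(-⅕) = 3/2 + ⅖ = 19/10 ≈ 1.9000)
F(R, S) = 2 + R (F(R, S) = -2 + (R - 1*(-4)) = -2 + (R + 4) = -2 + (4 + R) = 2 + R)
M(m) = 39/10 + m (M(m) = m + (2 + 19/10) = m + 39/10 = 39/10 + m)
-M(-41) = -(39/10 - 41) = -1*(-371/10) = 371/10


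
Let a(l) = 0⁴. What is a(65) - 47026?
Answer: -47026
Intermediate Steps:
a(l) = 0
a(65) - 47026 = 0 - 47026 = -47026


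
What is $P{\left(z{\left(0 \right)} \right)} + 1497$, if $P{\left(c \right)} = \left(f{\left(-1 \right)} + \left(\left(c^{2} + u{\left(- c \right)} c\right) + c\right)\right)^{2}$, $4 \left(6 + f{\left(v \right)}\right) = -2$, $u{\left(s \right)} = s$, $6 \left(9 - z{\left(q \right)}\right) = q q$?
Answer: $\frac{6013}{4} \approx 1503.3$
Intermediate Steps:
$z{\left(q \right)} = 9 - \frac{q^{2}}{6}$ ($z{\left(q \right)} = 9 - \frac{q q}{6} = 9 - \frac{q^{2}}{6}$)
$f{\left(v \right)} = - \frac{13}{2}$ ($f{\left(v \right)} = -6 + \frac{1}{4} \left(-2\right) = -6 - \frac{1}{2} = - \frac{13}{2}$)
$P{\left(c \right)} = \left(- \frac{13}{2} + c\right)^{2}$ ($P{\left(c \right)} = \left(- \frac{13}{2} + \left(\left(c^{2} + - c c\right) + c\right)\right)^{2} = \left(- \frac{13}{2} + \left(\left(c^{2} - c^{2}\right) + c\right)\right)^{2} = \left(- \frac{13}{2} + \left(0 + c\right)\right)^{2} = \left(- \frac{13}{2} + c\right)^{2}$)
$P{\left(z{\left(0 \right)} \right)} + 1497 = \frac{\left(-13 + 2 \left(9 - \frac{0^{2}}{6}\right)\right)^{2}}{4} + 1497 = \frac{\left(-13 + 2 \left(9 - 0\right)\right)^{2}}{4} + 1497 = \frac{\left(-13 + 2 \left(9 + 0\right)\right)^{2}}{4} + 1497 = \frac{\left(-13 + 2 \cdot 9\right)^{2}}{4} + 1497 = \frac{\left(-13 + 18\right)^{2}}{4} + 1497 = \frac{5^{2}}{4} + 1497 = \frac{1}{4} \cdot 25 + 1497 = \frac{25}{4} + 1497 = \frac{6013}{4}$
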